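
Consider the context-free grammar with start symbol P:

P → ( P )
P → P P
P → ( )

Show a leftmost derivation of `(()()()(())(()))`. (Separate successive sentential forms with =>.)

P => (P)   [P → ( P )]
(P) => (PP)   [P → P P]
(PP) => (PPP)   [P → P P]
(PPP) => (()PP)   [P → ( )]
(()PP) => (()()P)   [P → ( )]
(()()P) => (()()PP)   [P → P P]
(()()PP) => (()()PPP)   [P → P P]
(()()PPP) => (()()()PP)   [P → ( )]
(()()()PP) => (()()()(P)P)   [P → ( P )]
(()()()(P)P) => (()()()(())P)   [P → ( )]
(()()()(())P) => (()()()(())(P))   [P → ( P )]
(()()()(())(P)) => (()()()(())(()))   [P → ( )]

P => (P) => (PP) => (PPP) => (()PP) => (()()P) => (()()PP) => (()()PPP) => (()()()PP) => (()()()(P)P) => (()()()(())P) => (()()()(())(P)) => (()()()(())(()))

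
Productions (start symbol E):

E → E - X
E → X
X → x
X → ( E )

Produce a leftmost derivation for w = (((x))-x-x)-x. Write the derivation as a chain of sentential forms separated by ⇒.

E ⇒ E-X ⇒ X-X ⇒ (E)-X ⇒ (E-X)-X ⇒ (E-X-X)-X ⇒ (X-X-X)-X ⇒ ((E)-X-X)-X ⇒ ((X)-X-X)-X ⇒ (((E))-X-X)-X ⇒ (((X))-X-X)-X ⇒ (((x))-X-X)-X ⇒ (((x))-x-X)-X ⇒ (((x))-x-x)-X ⇒ (((x))-x-x)-x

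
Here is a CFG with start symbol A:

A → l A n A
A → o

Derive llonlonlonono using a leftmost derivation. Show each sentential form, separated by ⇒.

A⇒lAnA⇒llAnAnA⇒llonAnA⇒llonlAnAnA⇒llonlonAnA⇒llonlonlAnAnA⇒llonlonlonAnA⇒llonlonlononA⇒llonlonlonono

A ⇒ lAnA   [A → l A n A]
lAnA ⇒ llAnAnA   [A → l A n A]
llAnAnA ⇒ llonAnA   [A → o]
llonAnA ⇒ llonlAnAnA   [A → l A n A]
llonlAnAnA ⇒ llonlonAnA   [A → o]
llonlonAnA ⇒ llonlonlAnAnA   [A → l A n A]
llonlonlAnAnA ⇒ llonlonlonAnA   [A → o]
llonlonlonAnA ⇒ llonlonlononA   [A → o]
llonlonlononA ⇒ llonlonlonono   [A → o]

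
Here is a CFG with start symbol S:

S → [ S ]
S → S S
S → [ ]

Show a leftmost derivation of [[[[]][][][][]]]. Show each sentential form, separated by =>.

S => [S]   [S → [ S ]]
[S] => [[S]]   [S → [ S ]]
[[S]] => [[SS]]   [S → S S]
[[SS]] => [[SSS]]   [S → S S]
[[SSS]] => [[SSSS]]   [S → S S]
[[SSSS]] => [[SSSSS]]   [S → S S]
[[SSSSS]] => [[[S]SSSS]]   [S → [ S ]]
[[[S]SSSS]] => [[[[]]SSSS]]   [S → [ ]]
[[[[]]SSSS]] => [[[[]][]SSS]]   [S → [ ]]
[[[[]][]SSS]] => [[[[]][][]SS]]   [S → [ ]]
[[[[]][][]SS]] => [[[[]][][][]S]]   [S → [ ]]
[[[[]][][][]S]] => [[[[]][][][][]]]   [S → [ ]]

S => [S] => [[S]] => [[SS]] => [[SSS]] => [[SSSS]] => [[SSSSS]] => [[[S]SSSS]] => [[[[]]SSSS]] => [[[[]][]SSS]] => [[[[]][][]SS]] => [[[[]][][][]S]] => [[[[]][][][][]]]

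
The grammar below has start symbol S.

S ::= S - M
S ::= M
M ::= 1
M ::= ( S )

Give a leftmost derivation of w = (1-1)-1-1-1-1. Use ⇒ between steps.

S ⇒ S-M   [S ::= S - M]
S-M ⇒ S-M-M   [S ::= S - M]
S-M-M ⇒ S-M-M-M   [S ::= S - M]
S-M-M-M ⇒ S-M-M-M-M   [S ::= S - M]
S-M-M-M-M ⇒ M-M-M-M-M   [S ::= M]
M-M-M-M-M ⇒ (S)-M-M-M-M   [M ::= ( S )]
(S)-M-M-M-M ⇒ (S-M)-M-M-M-M   [S ::= S - M]
(S-M)-M-M-M-M ⇒ (M-M)-M-M-M-M   [S ::= M]
(M-M)-M-M-M-M ⇒ (1-M)-M-M-M-M   [M ::= 1]
(1-M)-M-M-M-M ⇒ (1-1)-M-M-M-M   [M ::= 1]
(1-1)-M-M-M-M ⇒ (1-1)-1-M-M-M   [M ::= 1]
(1-1)-1-M-M-M ⇒ (1-1)-1-1-M-M   [M ::= 1]
(1-1)-1-1-M-M ⇒ (1-1)-1-1-1-M   [M ::= 1]
(1-1)-1-1-1-M ⇒ (1-1)-1-1-1-1   [M ::= 1]

S ⇒ S-M ⇒ S-M-M ⇒ S-M-M-M ⇒ S-M-M-M-M ⇒ M-M-M-M-M ⇒ (S)-M-M-M-M ⇒ (S-M)-M-M-M-M ⇒ (M-M)-M-M-M-M ⇒ (1-M)-M-M-M-M ⇒ (1-1)-M-M-M-M ⇒ (1-1)-1-M-M-M ⇒ (1-1)-1-1-M-M ⇒ (1-1)-1-1-1-M ⇒ (1-1)-1-1-1-1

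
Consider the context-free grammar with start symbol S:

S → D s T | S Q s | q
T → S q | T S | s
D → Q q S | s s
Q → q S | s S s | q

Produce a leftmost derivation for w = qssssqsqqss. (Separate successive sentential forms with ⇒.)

S⇒DsT⇒QqSsT⇒qSqSsT⇒qSQsqSsT⇒qDsTQsqSsT⇒qsssTQsqSsT⇒qssssQsqSsT⇒qssssqsqSsT⇒qssssqsqqsT⇒qssssqsqqss

S ⇒ DsT   [S → D s T]
DsT ⇒ QqSsT   [D → Q q S]
QqSsT ⇒ qSqSsT   [Q → q S]
qSqSsT ⇒ qSQsqSsT   [S → S Q s]
qSQsqSsT ⇒ qDsTQsqSsT   [S → D s T]
qDsTQsqSsT ⇒ qsssTQsqSsT   [D → s s]
qsssTQsqSsT ⇒ qssssQsqSsT   [T → s]
qssssQsqSsT ⇒ qssssqsqSsT   [Q → q]
qssssqsqSsT ⇒ qssssqsqqsT   [S → q]
qssssqsqqsT ⇒ qssssqsqqss   [T → s]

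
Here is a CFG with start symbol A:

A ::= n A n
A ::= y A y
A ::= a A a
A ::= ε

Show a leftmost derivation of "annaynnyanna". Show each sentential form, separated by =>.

A => aAa => anAna => annAnna => annaAanna => annayAyanna => annaynAnyanna => annaynnyanna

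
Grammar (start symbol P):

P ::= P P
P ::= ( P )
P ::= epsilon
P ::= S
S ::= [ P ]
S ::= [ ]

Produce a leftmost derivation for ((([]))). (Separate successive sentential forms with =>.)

P=>(P)=>((P))=>(((P)))=>(((S)))=>((([P])))=>((([])))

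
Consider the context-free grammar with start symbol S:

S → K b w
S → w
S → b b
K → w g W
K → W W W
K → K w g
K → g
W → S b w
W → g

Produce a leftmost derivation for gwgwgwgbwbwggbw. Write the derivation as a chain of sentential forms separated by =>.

S => Kbw => WWWbw => SbwWWbw => KbwbwWWbw => KwgbwbwWWbw => KwgwgbwbwWWbw => KwgwgwgbwbwWWbw => gwgwgwgbwbwWWbw => gwgwgwgbwbwgWbw => gwgwgwgbwbwggbw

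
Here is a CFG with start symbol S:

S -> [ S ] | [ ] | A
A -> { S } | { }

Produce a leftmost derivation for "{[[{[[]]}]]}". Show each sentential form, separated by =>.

S => A   [S -> A]
A => {S}   [A -> { S }]
{S} => {[S]}   [S -> [ S ]]
{[S]} => {[[S]]}   [S -> [ S ]]
{[[S]]} => {[[A]]}   [S -> A]
{[[A]]} => {[[{S}]]}   [A -> { S }]
{[[{S}]]} => {[[{[S]}]]}   [S -> [ S ]]
{[[{[S]}]]} => {[[{[[]]}]]}   [S -> [ ]]

S=>A=>{S}=>{[S]}=>{[[S]]}=>{[[A]]}=>{[[{S}]]}=>{[[{[S]}]]}=>{[[{[[]]}]]}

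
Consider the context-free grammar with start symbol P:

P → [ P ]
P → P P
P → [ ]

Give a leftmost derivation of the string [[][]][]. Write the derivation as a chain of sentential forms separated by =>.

P=>PP=>[P]P=>[PP]P=>[[]P]P=>[[][]]P=>[[][]][]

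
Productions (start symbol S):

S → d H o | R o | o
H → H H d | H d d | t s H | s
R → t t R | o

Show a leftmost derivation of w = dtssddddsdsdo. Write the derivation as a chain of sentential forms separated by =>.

S => dHo   [S → d H o]
dHo => dHHdo   [H → H H d]
dHHdo => dtsHHdo   [H → t s H]
dtsHHdo => dtsHHdHdo   [H → H H d]
dtsHHdHdo => dtsHddHdHdo   [H → H d d]
dtsHddHdHdo => dtsHddddHdHdo   [H → H d d]
dtsHddddHdHdo => dtssddddHdHdo   [H → s]
dtssddddHdHdo => dtssddddsdHdo   [H → s]
dtssddddsdHdo => dtssddddsdsdo   [H → s]

S=>dHo=>dHHdo=>dtsHHdo=>dtsHHdHdo=>dtsHddHdHdo=>dtsHddddHdHdo=>dtssddddHdHdo=>dtssddddsdHdo=>dtssddddsdsdo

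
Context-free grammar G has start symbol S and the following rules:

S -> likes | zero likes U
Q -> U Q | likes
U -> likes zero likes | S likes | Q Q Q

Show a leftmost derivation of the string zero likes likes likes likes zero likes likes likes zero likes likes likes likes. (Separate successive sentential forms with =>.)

S => zero likes U   [S -> zero likes U]
zero likes U => zero likes Q Q Q   [U -> Q Q Q]
zero likes Q Q Q => zero likes likes Q Q   [Q -> likes]
zero likes likes Q Q => zero likes likes likes Q   [Q -> likes]
zero likes likes likes Q => zero likes likes likes U Q   [Q -> U Q]
zero likes likes likes U Q => zero likes likes likes likes zero likes Q   [U -> likes zero likes]
zero likes likes likes likes zero likes Q => zero likes likes likes likes zero likes U Q   [Q -> U Q]
zero likes likes likes likes zero likes U Q => zero likes likes likes likes zero likes Q Q Q Q   [U -> Q Q Q]
zero likes likes likes likes zero likes Q Q Q Q => zero likes likes likes likes zero likes likes Q Q Q   [Q -> likes]
zero likes likes likes likes zero likes likes Q Q Q => zero likes likes likes likes zero likes likes U Q Q Q   [Q -> U Q]
zero likes likes likes likes zero likes likes U Q Q Q => zero likes likes likes likes zero likes likes likes zero likes Q Q Q   [U -> likes zero likes]
zero likes likes likes likes zero likes likes likes zero likes Q Q Q => zero likes likes likes likes zero likes likes likes zero likes likes Q Q   [Q -> likes]
zero likes likes likes likes zero likes likes likes zero likes likes Q Q => zero likes likes likes likes zero likes likes likes zero likes likes likes Q   [Q -> likes]
zero likes likes likes likes zero likes likes likes zero likes likes likes Q => zero likes likes likes likes zero likes likes likes zero likes likes likes likes   [Q -> likes]

S => zero likes U => zero likes Q Q Q => zero likes likes Q Q => zero likes likes likes Q => zero likes likes likes U Q => zero likes likes likes likes zero likes Q => zero likes likes likes likes zero likes U Q => zero likes likes likes likes zero likes Q Q Q Q => zero likes likes likes likes zero likes likes Q Q Q => zero likes likes likes likes zero likes likes U Q Q Q => zero likes likes likes likes zero likes likes likes zero likes Q Q Q => zero likes likes likes likes zero likes likes likes zero likes likes Q Q => zero likes likes likes likes zero likes likes likes zero likes likes likes Q => zero likes likes likes likes zero likes likes likes zero likes likes likes likes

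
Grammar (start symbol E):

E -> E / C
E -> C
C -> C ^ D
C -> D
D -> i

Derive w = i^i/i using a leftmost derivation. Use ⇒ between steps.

E ⇒ E/C   [E -> E / C]
E/C ⇒ C/C   [E -> C]
C/C ⇒ C^D/C   [C -> C ^ D]
C^D/C ⇒ D^D/C   [C -> D]
D^D/C ⇒ i^D/C   [D -> i]
i^D/C ⇒ i^i/C   [D -> i]
i^i/C ⇒ i^i/D   [C -> D]
i^i/D ⇒ i^i/i   [D -> i]

E ⇒ E/C ⇒ C/C ⇒ C^D/C ⇒ D^D/C ⇒ i^D/C ⇒ i^i/C ⇒ i^i/D ⇒ i^i/i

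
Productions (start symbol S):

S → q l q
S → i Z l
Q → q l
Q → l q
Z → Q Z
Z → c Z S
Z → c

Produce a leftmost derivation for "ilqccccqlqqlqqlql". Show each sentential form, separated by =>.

S => iZl   [S → i Z l]
iZl => iQZl   [Z → Q Z]
iQZl => ilqZl   [Q → l q]
ilqZl => ilqcZSl   [Z → c Z S]
ilqcZSl => ilqccZSSl   [Z → c Z S]
ilqccZSSl => ilqcccZSSSl   [Z → c Z S]
ilqcccZSSSl => ilqccccSSSl   [Z → c]
ilqccccSSSl => ilqccccqlqSSl   [S → q l q]
ilqccccqlqSSl => ilqccccqlqqlqSl   [S → q l q]
ilqccccqlqqlqSl => ilqccccqlqqlqqlql   [S → q l q]

S => iZl => iQZl => ilqZl => ilqcZSl => ilqccZSSl => ilqcccZSSSl => ilqccccSSSl => ilqccccqlqSSl => ilqccccqlqqlqSl => ilqccccqlqqlqqlql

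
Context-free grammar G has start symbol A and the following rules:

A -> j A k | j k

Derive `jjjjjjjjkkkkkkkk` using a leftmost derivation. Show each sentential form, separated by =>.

A => jAk => jjAkk => jjjAkkk => jjjjAkkkk => jjjjjAkkkkk => jjjjjjAkkkkkk => jjjjjjjAkkkkkkk => jjjjjjjjkkkkkkkk

A => jAk   [A -> j A k]
jAk => jjAkk   [A -> j A k]
jjAkk => jjjAkkk   [A -> j A k]
jjjAkkk => jjjjAkkkk   [A -> j A k]
jjjjAkkkk => jjjjjAkkkkk   [A -> j A k]
jjjjjAkkkkk => jjjjjjAkkkkkk   [A -> j A k]
jjjjjjAkkkkkk => jjjjjjjAkkkkkkk   [A -> j A k]
jjjjjjjAkkkkkkk => jjjjjjjjkkkkkkkk   [A -> j k]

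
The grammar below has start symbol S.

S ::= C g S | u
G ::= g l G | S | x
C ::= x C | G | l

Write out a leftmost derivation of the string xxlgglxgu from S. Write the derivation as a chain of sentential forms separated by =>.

S => CgS   [S ::= C g S]
CgS => xCgS   [C ::= x C]
xCgS => xxCgS   [C ::= x C]
xxCgS => xxlgS   [C ::= l]
xxlgS => xxlgCgS   [S ::= C g S]
xxlgCgS => xxlgGgS   [C ::= G]
xxlgGgS => xxlgglGgS   [G ::= g l G]
xxlgglGgS => xxlgglxgS   [G ::= x]
xxlgglxgS => xxlgglxgu   [S ::= u]

S=>CgS=>xCgS=>xxCgS=>xxlgS=>xxlgCgS=>xxlgGgS=>xxlgglGgS=>xxlgglxgS=>xxlgglxgu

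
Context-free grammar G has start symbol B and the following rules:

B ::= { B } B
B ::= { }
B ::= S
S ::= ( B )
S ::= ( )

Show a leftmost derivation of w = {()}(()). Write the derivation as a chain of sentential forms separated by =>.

B => {B}B => {S}B => {()}B => {()}S => {()}(B) => {()}(S) => {()}(())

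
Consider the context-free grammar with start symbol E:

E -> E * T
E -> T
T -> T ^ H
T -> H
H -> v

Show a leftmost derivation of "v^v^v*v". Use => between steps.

E=>E*T=>T*T=>T^H*T=>T^H^H*T=>H^H^H*T=>v^H^H*T=>v^v^H*T=>v^v^v*T=>v^v^v*H=>v^v^v*v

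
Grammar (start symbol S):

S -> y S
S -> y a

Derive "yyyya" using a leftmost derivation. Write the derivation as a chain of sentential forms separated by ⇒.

S ⇒ yS   [S -> y S]
yS ⇒ yyS   [S -> y S]
yyS ⇒ yyyS   [S -> y S]
yyyS ⇒ yyyya   [S -> y a]

S ⇒ yS ⇒ yyS ⇒ yyyS ⇒ yyyya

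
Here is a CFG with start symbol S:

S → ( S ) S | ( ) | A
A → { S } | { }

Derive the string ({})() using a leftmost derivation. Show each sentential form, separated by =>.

S=>(S)S=>(A)S=>({})S=>({})()

S => (S)S   [S → ( S ) S]
(S)S => (A)S   [S → A]
(A)S => ({})S   [A → { }]
({})S => ({})()   [S → ( )]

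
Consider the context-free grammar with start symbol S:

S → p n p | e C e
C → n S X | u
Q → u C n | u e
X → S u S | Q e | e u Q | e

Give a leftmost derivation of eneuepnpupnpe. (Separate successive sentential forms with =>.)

S => eCe => enSXe => eneCeXe => eneueXe => eneueSuSe => eneuepnpuSe => eneuepnpupnpe

S => eCe   [S → e C e]
eCe => enSXe   [C → n S X]
enSXe => eneCeXe   [S → e C e]
eneCeXe => eneueXe   [C → u]
eneueXe => eneueSuSe   [X → S u S]
eneueSuSe => eneuepnpuSe   [S → p n p]
eneuepnpuSe => eneuepnpupnpe   [S → p n p]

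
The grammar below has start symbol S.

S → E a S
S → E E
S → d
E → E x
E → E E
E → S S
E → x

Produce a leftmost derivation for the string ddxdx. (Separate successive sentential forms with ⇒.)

S ⇒ EE ⇒ SSE ⇒ EESE ⇒ SSESE ⇒ dSESE ⇒ ddESE ⇒ ddxSE ⇒ ddxdE ⇒ ddxdx

S ⇒ EE   [S → E E]
EE ⇒ SSE   [E → S S]
SSE ⇒ EESE   [S → E E]
EESE ⇒ SSESE   [E → S S]
SSESE ⇒ dSESE   [S → d]
dSESE ⇒ ddESE   [S → d]
ddESE ⇒ ddxSE   [E → x]
ddxSE ⇒ ddxdE   [S → d]
ddxdE ⇒ ddxdx   [E → x]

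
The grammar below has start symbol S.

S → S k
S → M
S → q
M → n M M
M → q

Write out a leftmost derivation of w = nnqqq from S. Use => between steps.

S => M => nMM => nnMMM => nnqMM => nnqqM => nnqqq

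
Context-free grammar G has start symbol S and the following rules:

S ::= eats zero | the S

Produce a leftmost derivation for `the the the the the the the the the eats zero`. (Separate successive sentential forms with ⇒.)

S ⇒ the S   [S ::= the S]
the S ⇒ the the S   [S ::= the S]
the the S ⇒ the the the S   [S ::= the S]
the the the S ⇒ the the the the S   [S ::= the S]
the the the the S ⇒ the the the the the S   [S ::= the S]
the the the the the S ⇒ the the the the the the S   [S ::= the S]
the the the the the the S ⇒ the the the the the the the S   [S ::= the S]
the the the the the the the S ⇒ the the the the the the the the S   [S ::= the S]
the the the the the the the the S ⇒ the the the the the the the the the S   [S ::= the S]
the the the the the the the the the S ⇒ the the the the the the the the the eats zero   [S ::= eats zero]

S ⇒ the S ⇒ the the S ⇒ the the the S ⇒ the the the the S ⇒ the the the the the S ⇒ the the the the the the S ⇒ the the the the the the the S ⇒ the the the the the the the the S ⇒ the the the the the the the the the S ⇒ the the the the the the the the the eats zero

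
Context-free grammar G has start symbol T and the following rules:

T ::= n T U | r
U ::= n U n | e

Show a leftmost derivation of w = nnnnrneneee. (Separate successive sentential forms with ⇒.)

T ⇒ nTU   [T ::= n T U]
nTU ⇒ nnTUU   [T ::= n T U]
nnTUU ⇒ nnnTUUU   [T ::= n T U]
nnnTUUU ⇒ nnnnTUUUU   [T ::= n T U]
nnnnTUUUU ⇒ nnnnrUUUU   [T ::= r]
nnnnrUUUU ⇒ nnnnrnUnUUU   [U ::= n U n]
nnnnrnUnUUU ⇒ nnnnrnenUUU   [U ::= e]
nnnnrnenUUU ⇒ nnnnrneneUU   [U ::= e]
nnnnrneneUU ⇒ nnnnrneneeU   [U ::= e]
nnnnrneneeU ⇒ nnnnrneneee   [U ::= e]

T ⇒ nTU ⇒ nnTUU ⇒ nnnTUUU ⇒ nnnnTUUUU ⇒ nnnnrUUUU ⇒ nnnnrnUnUUU ⇒ nnnnrnenUUU ⇒ nnnnrneneUU ⇒ nnnnrneneeU ⇒ nnnnrneneee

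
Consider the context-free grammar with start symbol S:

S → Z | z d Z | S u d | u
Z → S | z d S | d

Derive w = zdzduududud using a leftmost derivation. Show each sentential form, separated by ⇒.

S ⇒ Sud   [S → S u d]
Sud ⇒ Zud   [S → Z]
Zud ⇒ zdSud   [Z → z d S]
zdSud ⇒ zdSudud   [S → S u d]
zdSudud ⇒ zdzdZudud   [S → z d Z]
zdzdZudud ⇒ zdzdSudud   [Z → S]
zdzdSudud ⇒ zdzdSududud   [S → S u d]
zdzdSududud ⇒ zdzduududud   [S → u]

S ⇒ Sud ⇒ Zud ⇒ zdSud ⇒ zdSudud ⇒ zdzdZudud ⇒ zdzdSudud ⇒ zdzdSududud ⇒ zdzduududud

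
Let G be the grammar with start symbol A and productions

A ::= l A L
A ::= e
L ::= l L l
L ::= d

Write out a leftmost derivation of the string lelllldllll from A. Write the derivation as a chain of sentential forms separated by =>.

A=>lAL=>leL=>lelLl=>lellLll=>lelllLlll=>lellllLllll=>lelllldllll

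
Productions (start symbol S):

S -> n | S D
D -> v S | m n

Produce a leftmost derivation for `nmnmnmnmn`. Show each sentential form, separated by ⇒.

S ⇒ SD   [S -> S D]
SD ⇒ SDD   [S -> S D]
SDD ⇒ SDDD   [S -> S D]
SDDD ⇒ SDDDD   [S -> S D]
SDDDD ⇒ nDDDD   [S -> n]
nDDDD ⇒ nmnDDD   [D -> m n]
nmnDDD ⇒ nmnmnDD   [D -> m n]
nmnmnDD ⇒ nmnmnmnD   [D -> m n]
nmnmnmnD ⇒ nmnmnmnmn   [D -> m n]

S ⇒ SD ⇒ SDD ⇒ SDDD ⇒ SDDDD ⇒ nDDDD ⇒ nmnDDD ⇒ nmnmnDD ⇒ nmnmnmnD ⇒ nmnmnmnmn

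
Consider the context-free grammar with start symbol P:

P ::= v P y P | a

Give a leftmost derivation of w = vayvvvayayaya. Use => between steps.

P => vPyP => vayP => vayvPyP => vayvvPyPyP => vayvvvPyPyPyP => vayvvvayPyPyP => vayvvvayayPyP => vayvvvayayayP => vayvvvayayaya

P => vPyP   [P ::= v P y P]
vPyP => vayP   [P ::= a]
vayP => vayvPyP   [P ::= v P y P]
vayvPyP => vayvvPyPyP   [P ::= v P y P]
vayvvPyPyP => vayvvvPyPyPyP   [P ::= v P y P]
vayvvvPyPyPyP => vayvvvayPyPyP   [P ::= a]
vayvvvayPyPyP => vayvvvayayPyP   [P ::= a]
vayvvvayayPyP => vayvvvayayayP   [P ::= a]
vayvvvayayayP => vayvvvayayaya   [P ::= a]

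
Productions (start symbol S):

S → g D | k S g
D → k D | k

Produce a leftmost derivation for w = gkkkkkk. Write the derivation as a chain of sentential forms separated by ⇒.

S ⇒ gD   [S → g D]
gD ⇒ gkD   [D → k D]
gkD ⇒ gkkD   [D → k D]
gkkD ⇒ gkkkD   [D → k D]
gkkkD ⇒ gkkkkD   [D → k D]
gkkkkD ⇒ gkkkkkD   [D → k D]
gkkkkkD ⇒ gkkkkkk   [D → k]

S ⇒ gD ⇒ gkD ⇒ gkkD ⇒ gkkkD ⇒ gkkkkD ⇒ gkkkkkD ⇒ gkkkkkk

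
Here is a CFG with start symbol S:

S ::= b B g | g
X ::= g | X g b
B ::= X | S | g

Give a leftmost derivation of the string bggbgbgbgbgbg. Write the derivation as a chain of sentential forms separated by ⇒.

S ⇒ bBg ⇒ bXg ⇒ bXgbg ⇒ bXgbgbg ⇒ bXgbgbgbg ⇒ bXgbgbgbgbg ⇒ bXgbgbgbgbgbg ⇒ bggbgbgbgbgbg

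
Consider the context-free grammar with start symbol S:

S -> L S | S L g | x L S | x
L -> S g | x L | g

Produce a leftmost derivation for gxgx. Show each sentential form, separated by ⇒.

S ⇒ LS   [S -> L S]
LS ⇒ gS   [L -> g]
gS ⇒ gLS   [S -> L S]
gLS ⇒ gSgS   [L -> S g]
gSgS ⇒ gxgS   [S -> x]
gxgS ⇒ gxgx   [S -> x]

S ⇒ LS ⇒ gS ⇒ gLS ⇒ gSgS ⇒ gxgS ⇒ gxgx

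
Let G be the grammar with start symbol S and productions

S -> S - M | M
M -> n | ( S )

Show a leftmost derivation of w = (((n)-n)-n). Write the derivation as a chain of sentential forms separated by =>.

S => M => (S) => (S-M) => (M-M) => ((S)-M) => ((S-M)-M) => ((M-M)-M) => (((S)-M)-M) => (((M)-M)-M) => (((n)-M)-M) => (((n)-n)-M) => (((n)-n)-n)

S => M   [S -> M]
M => (S)   [M -> ( S )]
(S) => (S-M)   [S -> S - M]
(S-M) => (M-M)   [S -> M]
(M-M) => ((S)-M)   [M -> ( S )]
((S)-M) => ((S-M)-M)   [S -> S - M]
((S-M)-M) => ((M-M)-M)   [S -> M]
((M-M)-M) => (((S)-M)-M)   [M -> ( S )]
(((S)-M)-M) => (((M)-M)-M)   [S -> M]
(((M)-M)-M) => (((n)-M)-M)   [M -> n]
(((n)-M)-M) => (((n)-n)-M)   [M -> n]
(((n)-n)-M) => (((n)-n)-n)   [M -> n]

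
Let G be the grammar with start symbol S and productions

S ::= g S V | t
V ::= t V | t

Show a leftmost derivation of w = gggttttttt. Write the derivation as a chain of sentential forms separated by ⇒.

S ⇒ gSV   [S ::= g S V]
gSV ⇒ ggSVV   [S ::= g S V]
ggSVV ⇒ gggSVVV   [S ::= g S V]
gggSVVV ⇒ gggtVVV   [S ::= t]
gggtVVV ⇒ gggttVVV   [V ::= t V]
gggttVVV ⇒ gggtttVVV   [V ::= t V]
gggtttVVV ⇒ gggttttVVV   [V ::= t V]
gggttttVVV ⇒ gggtttttVV   [V ::= t]
gggtttttVV ⇒ gggttttttV   [V ::= t]
gggttttttV ⇒ gggttttttt   [V ::= t]

S⇒gSV⇒ggSVV⇒gggSVVV⇒gggtVVV⇒gggttVVV⇒gggtttVVV⇒gggttttVVV⇒gggtttttVV⇒gggttttttV⇒gggttttttt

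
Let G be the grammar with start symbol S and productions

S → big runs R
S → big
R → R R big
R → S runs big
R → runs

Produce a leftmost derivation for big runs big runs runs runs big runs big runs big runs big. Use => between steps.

S => big runs R => big runs S runs big => big runs big runs R runs big => big runs big runs R R big runs big => big runs big runs R R big R big runs big => big runs big runs R R big R big R big runs big => big runs big runs runs R big R big R big runs big => big runs big runs runs runs big R big R big runs big => big runs big runs runs runs big runs big R big runs big => big runs big runs runs runs big runs big runs big runs big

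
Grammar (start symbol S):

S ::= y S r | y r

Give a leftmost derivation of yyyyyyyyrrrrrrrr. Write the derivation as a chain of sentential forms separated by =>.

S => ySr   [S ::= y S r]
ySr => yySrr   [S ::= y S r]
yySrr => yyySrrr   [S ::= y S r]
yyySrrr => yyyySrrrr   [S ::= y S r]
yyyySrrrr => yyyyySrrrrr   [S ::= y S r]
yyyyySrrrrr => yyyyyySrrrrrr   [S ::= y S r]
yyyyyySrrrrrr => yyyyyyySrrrrrrr   [S ::= y S r]
yyyyyyySrrrrrrr => yyyyyyyyrrrrrrrr   [S ::= y r]

S=>ySr=>yySrr=>yyySrrr=>yyyySrrrr=>yyyyySrrrrr=>yyyyyySrrrrrr=>yyyyyyySrrrrrrr=>yyyyyyyyrrrrrrrr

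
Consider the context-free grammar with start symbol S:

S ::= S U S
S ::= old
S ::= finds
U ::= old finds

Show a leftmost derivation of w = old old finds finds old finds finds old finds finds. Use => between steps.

S => S U S   [S ::= S U S]
S U S => S U S U S   [S ::= S U S]
S U S U S => old U S U S   [S ::= old]
old U S U S => old old finds S U S   [U ::= old finds]
old old finds S U S => old old finds S U S U S   [S ::= S U S]
old old finds S U S U S => old old finds finds U S U S   [S ::= finds]
old old finds finds U S U S => old old finds finds old finds S U S   [U ::= old finds]
old old finds finds old finds S U S => old old finds finds old finds finds U S   [S ::= finds]
old old finds finds old finds finds U S => old old finds finds old finds finds old finds S   [U ::= old finds]
old old finds finds old finds finds old finds S => old old finds finds old finds finds old finds finds   [S ::= finds]

S => S U S => S U S U S => old U S U S => old old finds S U S => old old finds S U S U S => old old finds finds U S U S => old old finds finds old finds S U S => old old finds finds old finds finds U S => old old finds finds old finds finds old finds S => old old finds finds old finds finds old finds finds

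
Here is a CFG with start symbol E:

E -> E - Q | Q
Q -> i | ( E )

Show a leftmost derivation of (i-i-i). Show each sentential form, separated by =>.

E => Q => (E) => (E-Q) => (E-Q-Q) => (Q-Q-Q) => (i-Q-Q) => (i-i-Q) => (i-i-i)

E => Q   [E -> Q]
Q => (E)   [Q -> ( E )]
(E) => (E-Q)   [E -> E - Q]
(E-Q) => (E-Q-Q)   [E -> E - Q]
(E-Q-Q) => (Q-Q-Q)   [E -> Q]
(Q-Q-Q) => (i-Q-Q)   [Q -> i]
(i-Q-Q) => (i-i-Q)   [Q -> i]
(i-i-Q) => (i-i-i)   [Q -> i]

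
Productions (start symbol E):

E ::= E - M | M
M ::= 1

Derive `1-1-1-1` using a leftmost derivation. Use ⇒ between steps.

E⇒E-M⇒E-M-M⇒E-M-M-M⇒M-M-M-M⇒1-M-M-M⇒1-1-M-M⇒1-1-1-M⇒1-1-1-1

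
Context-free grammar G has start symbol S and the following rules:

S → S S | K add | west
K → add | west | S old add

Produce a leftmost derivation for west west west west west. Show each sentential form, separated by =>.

S => S S => S S S => S S S S => S S S S S => west S S S S => west west S S S => west west west S S => west west west west S => west west west west west

S => S S   [S → S S]
S S => S S S   [S → S S]
S S S => S S S S   [S → S S]
S S S S => S S S S S   [S → S S]
S S S S S => west S S S S   [S → west]
west S S S S => west west S S S   [S → west]
west west S S S => west west west S S   [S → west]
west west west S S => west west west west S   [S → west]
west west west west S => west west west west west   [S → west]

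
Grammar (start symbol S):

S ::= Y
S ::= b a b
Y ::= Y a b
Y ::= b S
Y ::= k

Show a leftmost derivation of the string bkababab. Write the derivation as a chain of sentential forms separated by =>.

S=>Y=>bS=>bY=>bYab=>bYabab=>bYababab=>bkababab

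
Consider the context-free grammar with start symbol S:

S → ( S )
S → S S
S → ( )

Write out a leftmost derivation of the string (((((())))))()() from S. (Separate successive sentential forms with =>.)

S => SS => SSS => (S)SS => ((S))SS => (((S)))SS => ((((S))))SS => (((((S)))))SS => (((((())))))SS => (((((())))))()S => (((((())))))()()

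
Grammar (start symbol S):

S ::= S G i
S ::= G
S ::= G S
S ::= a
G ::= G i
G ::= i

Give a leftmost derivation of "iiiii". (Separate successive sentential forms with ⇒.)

S⇒GS⇒GiS⇒iiS⇒iiGS⇒iiiS⇒iiiG⇒iiiGi⇒iiiii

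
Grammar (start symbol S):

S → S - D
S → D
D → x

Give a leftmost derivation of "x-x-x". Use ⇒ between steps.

S⇒S-D⇒S-D-D⇒D-D-D⇒x-D-D⇒x-x-D⇒x-x-x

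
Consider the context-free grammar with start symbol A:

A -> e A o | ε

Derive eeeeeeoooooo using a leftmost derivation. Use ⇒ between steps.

A ⇒ eAo   [A -> e A o]
eAo ⇒ eeAoo   [A -> e A o]
eeAoo ⇒ eeeAooo   [A -> e A o]
eeeAooo ⇒ eeeeAoooo   [A -> e A o]
eeeeAoooo ⇒ eeeeeAooooo   [A -> e A o]
eeeeeAooooo ⇒ eeeeeeAoooooo   [A -> e A o]
eeeeeeAoooooo ⇒ eeeeeeoooooo   [A -> ε]

A⇒eAo⇒eeAoo⇒eeeAooo⇒eeeeAoooo⇒eeeeeAooooo⇒eeeeeeAoooooo⇒eeeeeeoooooo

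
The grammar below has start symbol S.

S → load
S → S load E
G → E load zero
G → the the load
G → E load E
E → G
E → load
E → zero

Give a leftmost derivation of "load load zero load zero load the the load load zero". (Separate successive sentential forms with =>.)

S => S load E => S load E load E => load load E load E => load load G load E => load load E load E load E => load load G load E load E => load load E load zero load E load E => load load zero load zero load E load E => load load zero load zero load G load E => load load zero load zero load the the load load E => load load zero load zero load the the load load zero

S => S load E   [S → S load E]
S load E => S load E load E   [S → S load E]
S load E load E => load load E load E   [S → load]
load load E load E => load load G load E   [E → G]
load load G load E => load load E load E load E   [G → E load E]
load load E load E load E => load load G load E load E   [E → G]
load load G load E load E => load load E load zero load E load E   [G → E load zero]
load load E load zero load E load E => load load zero load zero load E load E   [E → zero]
load load zero load zero load E load E => load load zero load zero load G load E   [E → G]
load load zero load zero load G load E => load load zero load zero load the the load load E   [G → the the load]
load load zero load zero load the the load load E => load load zero load zero load the the load load zero   [E → zero]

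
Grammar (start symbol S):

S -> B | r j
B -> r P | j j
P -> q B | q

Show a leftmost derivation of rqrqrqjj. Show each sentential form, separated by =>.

S => B   [S -> B]
B => rP   [B -> r P]
rP => rqB   [P -> q B]
rqB => rqrP   [B -> r P]
rqrP => rqrqB   [P -> q B]
rqrqB => rqrqrP   [B -> r P]
rqrqrP => rqrqrqB   [P -> q B]
rqrqrqB => rqrqrqjj   [B -> j j]

S=>B=>rP=>rqB=>rqrP=>rqrqB=>rqrqrP=>rqrqrqB=>rqrqrqjj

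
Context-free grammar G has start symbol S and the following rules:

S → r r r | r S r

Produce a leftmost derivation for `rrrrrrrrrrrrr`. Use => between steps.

S => rSr   [S → r S r]
rSr => rrSrr   [S → r S r]
rrSrr => rrrSrrr   [S → r S r]
rrrSrrr => rrrrSrrrr   [S → r S r]
rrrrSrrrr => rrrrrSrrrrr   [S → r S r]
rrrrrSrrrrr => rrrrrrrrrrrrr   [S → r r r]

S => rSr => rrSrr => rrrSrrr => rrrrSrrrr => rrrrrSrrrrr => rrrrrrrrrrrrr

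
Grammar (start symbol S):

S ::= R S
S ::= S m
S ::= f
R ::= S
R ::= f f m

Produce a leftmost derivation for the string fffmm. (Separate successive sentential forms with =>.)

S => Sm => RSm => SSm => fSm => fSmm => fRSmm => fSSmm => ffSmm => fffmm

S => Sm   [S ::= S m]
Sm => RSm   [S ::= R S]
RSm => SSm   [R ::= S]
SSm => fSm   [S ::= f]
fSm => fSmm   [S ::= S m]
fSmm => fRSmm   [S ::= R S]
fRSmm => fSSmm   [R ::= S]
fSSmm => ffSmm   [S ::= f]
ffSmm => fffmm   [S ::= f]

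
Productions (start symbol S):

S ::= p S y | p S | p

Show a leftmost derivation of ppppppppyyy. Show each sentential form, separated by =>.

S => pSy => ppSy => pppSy => ppppSyy => pppppSyy => ppppppSyy => pppppppSyyy => ppppppppyyy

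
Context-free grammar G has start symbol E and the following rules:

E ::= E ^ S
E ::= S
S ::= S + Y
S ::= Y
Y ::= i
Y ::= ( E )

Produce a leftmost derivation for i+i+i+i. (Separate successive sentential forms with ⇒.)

E ⇒ S ⇒ S+Y ⇒ S+Y+Y ⇒ S+Y+Y+Y ⇒ Y+Y+Y+Y ⇒ i+Y+Y+Y ⇒ i+i+Y+Y ⇒ i+i+i+Y ⇒ i+i+i+i

E ⇒ S   [E ::= S]
S ⇒ S+Y   [S ::= S + Y]
S+Y ⇒ S+Y+Y   [S ::= S + Y]
S+Y+Y ⇒ S+Y+Y+Y   [S ::= S + Y]
S+Y+Y+Y ⇒ Y+Y+Y+Y   [S ::= Y]
Y+Y+Y+Y ⇒ i+Y+Y+Y   [Y ::= i]
i+Y+Y+Y ⇒ i+i+Y+Y   [Y ::= i]
i+i+Y+Y ⇒ i+i+i+Y   [Y ::= i]
i+i+i+Y ⇒ i+i+i+i   [Y ::= i]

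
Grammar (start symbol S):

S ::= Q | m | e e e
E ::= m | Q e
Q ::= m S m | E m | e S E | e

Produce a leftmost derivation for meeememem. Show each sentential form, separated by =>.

S => Q   [S ::= Q]
Q => Em   [Q ::= E m]
Em => Qem   [E ::= Q e]
Qem => Emem   [Q ::= E m]
Emem => Qemem   [E ::= Q e]
Qemem => mSmemem   [Q ::= m S m]
mSmemem => meeememem   [S ::= e e e]

S => Q => Em => Qem => Emem => Qemem => mSmemem => meeememem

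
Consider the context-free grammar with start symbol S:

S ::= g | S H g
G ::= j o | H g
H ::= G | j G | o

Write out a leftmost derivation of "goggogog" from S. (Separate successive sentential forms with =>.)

S=>SHg=>SHgHg=>SHgHgHg=>gHgHgHg=>gGgHgHg=>gHggHgHg=>goggHgHg=>goggogHg=>goggogog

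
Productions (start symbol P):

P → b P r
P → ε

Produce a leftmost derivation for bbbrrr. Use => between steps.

P => bPr   [P → b P r]
bPr => bbPrr   [P → b P r]
bbPrr => bbbPrrr   [P → b P r]
bbbPrrr => bbbrrr   [P → ε]

P => bPr => bbPrr => bbbPrrr => bbbrrr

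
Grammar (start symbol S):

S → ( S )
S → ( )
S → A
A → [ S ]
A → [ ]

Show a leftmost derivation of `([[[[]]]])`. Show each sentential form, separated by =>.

S=>(S)=>(A)=>([S])=>([A])=>([[S]])=>([[A]])=>([[[S]]])=>([[[A]]])=>([[[[]]]])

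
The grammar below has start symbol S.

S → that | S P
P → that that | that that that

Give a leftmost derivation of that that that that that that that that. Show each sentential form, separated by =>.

S => S P => S P P => S P P P => that P P P => that that that P P => that that that that that that P => that that that that that that that that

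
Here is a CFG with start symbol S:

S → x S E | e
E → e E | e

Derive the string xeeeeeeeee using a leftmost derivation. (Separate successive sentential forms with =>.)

S => xSE => xeE => xeeE => xeeeE => xeeeeE => xeeeeeE => xeeeeeeE => xeeeeeeeE => xeeeeeeeeE => xeeeeeeeee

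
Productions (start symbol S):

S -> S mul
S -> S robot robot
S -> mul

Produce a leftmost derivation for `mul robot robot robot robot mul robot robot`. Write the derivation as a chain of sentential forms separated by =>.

S => S robot robot => S mul robot robot => S robot robot mul robot robot => S robot robot robot robot mul robot robot => mul robot robot robot robot mul robot robot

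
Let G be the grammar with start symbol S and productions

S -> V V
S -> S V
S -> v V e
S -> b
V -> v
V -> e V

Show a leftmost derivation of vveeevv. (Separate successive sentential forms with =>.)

S => SV   [S -> S V]
SV => SVV   [S -> S V]
SVV => vVeVV   [S -> v V e]
vVeVV => vveVV   [V -> v]
vveVV => vveeVV   [V -> e V]
vveeVV => vveeeVV   [V -> e V]
vveeeVV => vveeevV   [V -> v]
vveeevV => vveeevv   [V -> v]

S => SV => SVV => vVeVV => vveVV => vveeVV => vveeeVV => vveeevV => vveeevv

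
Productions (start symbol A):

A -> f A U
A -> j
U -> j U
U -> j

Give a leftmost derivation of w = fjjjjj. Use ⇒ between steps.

A⇒fAU⇒fjU⇒fjjU⇒fjjjU⇒fjjjjU⇒fjjjjj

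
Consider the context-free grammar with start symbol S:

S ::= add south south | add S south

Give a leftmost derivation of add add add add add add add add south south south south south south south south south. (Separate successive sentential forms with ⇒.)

S ⇒ add S south ⇒ add add S south south ⇒ add add add S south south south ⇒ add add add add S south south south south ⇒ add add add add add S south south south south south ⇒ add add add add add add S south south south south south south ⇒ add add add add add add add S south south south south south south south ⇒ add add add add add add add add south south south south south south south south south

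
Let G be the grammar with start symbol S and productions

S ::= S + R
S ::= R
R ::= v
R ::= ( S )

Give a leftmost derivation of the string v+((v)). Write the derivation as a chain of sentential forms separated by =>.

S => S+R => R+R => v+R => v+(S) => v+(R) => v+((S)) => v+((R)) => v+((v))

S => S+R   [S ::= S + R]
S+R => R+R   [S ::= R]
R+R => v+R   [R ::= v]
v+R => v+(S)   [R ::= ( S )]
v+(S) => v+(R)   [S ::= R]
v+(R) => v+((S))   [R ::= ( S )]
v+((S)) => v+((R))   [S ::= R]
v+((R)) => v+((v))   [R ::= v]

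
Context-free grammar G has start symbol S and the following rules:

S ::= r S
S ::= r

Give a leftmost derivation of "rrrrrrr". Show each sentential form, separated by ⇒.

S ⇒ rS   [S ::= r S]
rS ⇒ rrS   [S ::= r S]
rrS ⇒ rrrS   [S ::= r S]
rrrS ⇒ rrrrS   [S ::= r S]
rrrrS ⇒ rrrrrS   [S ::= r S]
rrrrrS ⇒ rrrrrrS   [S ::= r S]
rrrrrrS ⇒ rrrrrrr   [S ::= r]

S ⇒ rS ⇒ rrS ⇒ rrrS ⇒ rrrrS ⇒ rrrrrS ⇒ rrrrrrS ⇒ rrrrrrr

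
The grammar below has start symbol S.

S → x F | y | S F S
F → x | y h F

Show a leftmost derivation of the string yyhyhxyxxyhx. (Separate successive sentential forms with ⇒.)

S ⇒ SFS ⇒ SFSFS ⇒ yFSFS ⇒ yyhFSFS ⇒ yyhyhFSFS ⇒ yyhyhxSFS ⇒ yyhyhxyFS ⇒ yyhyhxyxS ⇒ yyhyhxyxxF ⇒ yyhyhxyxxyhF ⇒ yyhyhxyxxyhx

S ⇒ SFS   [S → S F S]
SFS ⇒ SFSFS   [S → S F S]
SFSFS ⇒ yFSFS   [S → y]
yFSFS ⇒ yyhFSFS   [F → y h F]
yyhFSFS ⇒ yyhyhFSFS   [F → y h F]
yyhyhFSFS ⇒ yyhyhxSFS   [F → x]
yyhyhxSFS ⇒ yyhyhxyFS   [S → y]
yyhyhxyFS ⇒ yyhyhxyxS   [F → x]
yyhyhxyxS ⇒ yyhyhxyxxF   [S → x F]
yyhyhxyxxF ⇒ yyhyhxyxxyhF   [F → y h F]
yyhyhxyxxyhF ⇒ yyhyhxyxxyhx   [F → x]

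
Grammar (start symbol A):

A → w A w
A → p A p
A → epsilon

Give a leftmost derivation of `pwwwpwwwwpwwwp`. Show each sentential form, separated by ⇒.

A ⇒ pAp ⇒ pwAwp ⇒ pwwAwwp ⇒ pwwwAwwwp ⇒ pwwwpApwwwp ⇒ pwwwpwAwpwwwp ⇒ pwwwpwwAwwpwwwp ⇒ pwwwpwwwwpwwwp

A ⇒ pAp   [A → p A p]
pAp ⇒ pwAwp   [A → w A w]
pwAwp ⇒ pwwAwwp   [A → w A w]
pwwAwwp ⇒ pwwwAwwwp   [A → w A w]
pwwwAwwwp ⇒ pwwwpApwwwp   [A → p A p]
pwwwpApwwwp ⇒ pwwwpwAwpwwwp   [A → w A w]
pwwwpwAwpwwwp ⇒ pwwwpwwAwwpwwwp   [A → w A w]
pwwwpwwAwwpwwwp ⇒ pwwwpwwwwpwwwp   [A → epsilon]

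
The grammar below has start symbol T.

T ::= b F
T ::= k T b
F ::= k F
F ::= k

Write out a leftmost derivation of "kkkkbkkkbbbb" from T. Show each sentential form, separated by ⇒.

T ⇒ kTb ⇒ kkTbb ⇒ kkkTbbb ⇒ kkkkTbbbb ⇒ kkkkbFbbbb ⇒ kkkkbkFbbbb ⇒ kkkkbkkFbbbb ⇒ kkkkbkkkbbbb

T ⇒ kTb   [T ::= k T b]
kTb ⇒ kkTbb   [T ::= k T b]
kkTbb ⇒ kkkTbbb   [T ::= k T b]
kkkTbbb ⇒ kkkkTbbbb   [T ::= k T b]
kkkkTbbbb ⇒ kkkkbFbbbb   [T ::= b F]
kkkkbFbbbb ⇒ kkkkbkFbbbb   [F ::= k F]
kkkkbkFbbbb ⇒ kkkkbkkFbbbb   [F ::= k F]
kkkkbkkFbbbb ⇒ kkkkbkkkbbbb   [F ::= k]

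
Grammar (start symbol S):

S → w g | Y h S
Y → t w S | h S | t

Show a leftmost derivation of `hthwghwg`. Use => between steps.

S => YhS => hShS => hYhShS => hthShS => hthwghS => hthwghwg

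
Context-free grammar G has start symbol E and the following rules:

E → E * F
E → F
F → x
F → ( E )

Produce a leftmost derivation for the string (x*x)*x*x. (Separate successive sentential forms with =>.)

E=>E*F=>E*F*F=>F*F*F=>(E)*F*F=>(E*F)*F*F=>(F*F)*F*F=>(x*F)*F*F=>(x*x)*F*F=>(x*x)*x*F=>(x*x)*x*x

E => E*F   [E → E * F]
E*F => E*F*F   [E → E * F]
E*F*F => F*F*F   [E → F]
F*F*F => (E)*F*F   [F → ( E )]
(E)*F*F => (E*F)*F*F   [E → E * F]
(E*F)*F*F => (F*F)*F*F   [E → F]
(F*F)*F*F => (x*F)*F*F   [F → x]
(x*F)*F*F => (x*x)*F*F   [F → x]
(x*x)*F*F => (x*x)*x*F   [F → x]
(x*x)*x*F => (x*x)*x*x   [F → x]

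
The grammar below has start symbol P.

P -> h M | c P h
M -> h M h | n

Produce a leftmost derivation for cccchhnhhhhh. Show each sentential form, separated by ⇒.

P⇒cPh⇒ccPhh⇒cccPhhh⇒ccccPhhhh⇒cccchMhhhh⇒cccchhMhhhhh⇒cccchhnhhhhh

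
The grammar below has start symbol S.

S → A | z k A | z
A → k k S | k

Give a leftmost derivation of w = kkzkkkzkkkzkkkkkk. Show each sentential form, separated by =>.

S => A => kkS => kkzkA => kkzkkkS => kkzkkkzkA => kkzkkkzkkkS => kkzkkkzkkkzkA => kkzkkkzkkkzkkkS => kkzkkkzkkkzkkkA => kkzkkkzkkkzkkkkkS => kkzkkkzkkkzkkkkkA => kkzkkkzkkkzkkkkkk

S => A   [S → A]
A => kkS   [A → k k S]
kkS => kkzkA   [S → z k A]
kkzkA => kkzkkkS   [A → k k S]
kkzkkkS => kkzkkkzkA   [S → z k A]
kkzkkkzkA => kkzkkkzkkkS   [A → k k S]
kkzkkkzkkkS => kkzkkkzkkkzkA   [S → z k A]
kkzkkkzkkkzkA => kkzkkkzkkkzkkkS   [A → k k S]
kkzkkkzkkkzkkkS => kkzkkkzkkkzkkkA   [S → A]
kkzkkkzkkkzkkkA => kkzkkkzkkkzkkkkkS   [A → k k S]
kkzkkkzkkkzkkkkkS => kkzkkkzkkkzkkkkkA   [S → A]
kkzkkkzkkkzkkkkkA => kkzkkkzkkkzkkkkkk   [A → k]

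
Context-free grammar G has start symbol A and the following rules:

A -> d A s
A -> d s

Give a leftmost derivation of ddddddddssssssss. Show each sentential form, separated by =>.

A => dAs => ddAss => dddAsss => ddddAssss => dddddAsssss => ddddddAssssss => dddddddAsssssss => ddddddddssssssss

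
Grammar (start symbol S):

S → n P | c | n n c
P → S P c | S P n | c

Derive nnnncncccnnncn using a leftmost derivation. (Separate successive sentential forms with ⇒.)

S ⇒ nP ⇒ nSPn ⇒ nnPPn ⇒ nnSPnPn ⇒ nnnncPnPn ⇒ nnnncSPnnPn ⇒ nnnncnPPnnPn ⇒ nnnncncPnnPn ⇒ nnnncncSPnnnPn ⇒ nnnncnccPnnnPn ⇒ nnnncncccnnnPn ⇒ nnnncncccnnncn

S ⇒ nP   [S → n P]
nP ⇒ nSPn   [P → S P n]
nSPn ⇒ nnPPn   [S → n P]
nnPPn ⇒ nnSPnPn   [P → S P n]
nnSPnPn ⇒ nnnncPnPn   [S → n n c]
nnnncPnPn ⇒ nnnncSPnnPn   [P → S P n]
nnnncSPnnPn ⇒ nnnncnPPnnPn   [S → n P]
nnnncnPPnnPn ⇒ nnnncncPnnPn   [P → c]
nnnncncPnnPn ⇒ nnnncncSPnnnPn   [P → S P n]
nnnncncSPnnnPn ⇒ nnnncnccPnnnPn   [S → c]
nnnncnccPnnnPn ⇒ nnnncncccnnnPn   [P → c]
nnnncncccnnnPn ⇒ nnnncncccnnncn   [P → c]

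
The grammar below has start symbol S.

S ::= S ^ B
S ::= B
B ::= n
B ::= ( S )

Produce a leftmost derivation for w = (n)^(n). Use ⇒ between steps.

S ⇒ S^B   [S ::= S ^ B]
S^B ⇒ B^B   [S ::= B]
B^B ⇒ (S)^B   [B ::= ( S )]
(S)^B ⇒ (B)^B   [S ::= B]
(B)^B ⇒ (n)^B   [B ::= n]
(n)^B ⇒ (n)^(S)   [B ::= ( S )]
(n)^(S) ⇒ (n)^(B)   [S ::= B]
(n)^(B) ⇒ (n)^(n)   [B ::= n]

S ⇒ S^B ⇒ B^B ⇒ (S)^B ⇒ (B)^B ⇒ (n)^B ⇒ (n)^(S) ⇒ (n)^(B) ⇒ (n)^(n)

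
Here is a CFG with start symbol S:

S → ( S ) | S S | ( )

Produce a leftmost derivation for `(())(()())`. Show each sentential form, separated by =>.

S => SS   [S → S S]
SS => (S)S   [S → ( S )]
(S)S => (())S   [S → ( )]
(())S => (())(S)   [S → ( S )]
(())(S) => (())(SS)   [S → S S]
(())(SS) => (())(()S)   [S → ( )]
(())(()S) => (())(()())   [S → ( )]

S => SS => (S)S => (())S => (())(S) => (())(SS) => (())(()S) => (())(()())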